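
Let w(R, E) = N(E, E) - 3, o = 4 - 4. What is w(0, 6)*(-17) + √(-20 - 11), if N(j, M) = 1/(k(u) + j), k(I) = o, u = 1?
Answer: 289/6 + I*√31 ≈ 48.167 + 5.5678*I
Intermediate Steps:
o = 0
k(I) = 0
N(j, M) = 1/j (N(j, M) = 1/(0 + j) = 1/j)
w(R, E) = -3 + 1/E (w(R, E) = 1/E - 3 = -3 + 1/E)
w(0, 6)*(-17) + √(-20 - 11) = (-3 + 1/6)*(-17) + √(-20 - 11) = (-3 + ⅙)*(-17) + √(-31) = -17/6*(-17) + I*√31 = 289/6 + I*√31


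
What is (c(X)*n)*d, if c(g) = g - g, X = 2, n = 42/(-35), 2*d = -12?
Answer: 0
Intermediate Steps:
d = -6 (d = (½)*(-12) = -6)
n = -6/5 (n = 42*(-1/35) = -6/5 ≈ -1.2000)
c(g) = 0
(c(X)*n)*d = (0*(-6/5))*(-6) = 0*(-6) = 0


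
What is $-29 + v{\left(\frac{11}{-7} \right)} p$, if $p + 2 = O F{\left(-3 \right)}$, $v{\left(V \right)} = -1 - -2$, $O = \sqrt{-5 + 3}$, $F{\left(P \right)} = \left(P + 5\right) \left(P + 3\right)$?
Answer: $0$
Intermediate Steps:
$F{\left(P \right)} = \left(3 + P\right) \left(5 + P\right)$ ($F{\left(P \right)} = \left(5 + P\right) \left(3 + P\right) = \left(3 + P\right) \left(5 + P\right)$)
$O = i \sqrt{2}$ ($O = \sqrt{-2} = i \sqrt{2} \approx 1.4142 i$)
$v{\left(V \right)} = 1$ ($v{\left(V \right)} = -1 + 2 = 1$)
$p = -2$ ($p = -2 + i \sqrt{2} \left(15 + \left(-3\right)^{2} + 8 \left(-3\right)\right) = -2 + i \sqrt{2} \left(15 + 9 - 24\right) = -2 + i \sqrt{2} \cdot 0 = -2 + 0 = -2$)
$-29 + v{\left(\frac{11}{-7} \right)} p = -29 + 1 \left(-2\right) = -29 - 2 = -31$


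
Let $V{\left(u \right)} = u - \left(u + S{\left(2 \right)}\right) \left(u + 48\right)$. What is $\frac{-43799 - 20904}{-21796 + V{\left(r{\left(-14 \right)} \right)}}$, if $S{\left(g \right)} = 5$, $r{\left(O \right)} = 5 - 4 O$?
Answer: $\frac{64703}{28929} \approx 2.2366$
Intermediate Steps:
$V{\left(u \right)} = u - \left(5 + u\right) \left(48 + u\right)$ ($V{\left(u \right)} = u - \left(u + 5\right) \left(u + 48\right) = u - \left(5 + u\right) \left(48 + u\right)$)
$\frac{-43799 - 20904}{-21796 + V{\left(r{\left(-14 \right)} \right)}} = \frac{-43799 - 20904}{-21796 - \left(240 + \left(5 - -56\right)^{2} + 52 \left(5 - -56\right)\right)} = - \frac{64703}{-21796 - \left(240 + \left(5 + 56\right)^{2} + 52 \left(5 + 56\right)\right)} = - \frac{64703}{-21796 - 7133} = - \frac{64703}{-28929} = \left(-64703\right) \left(- \frac{1}{28929}\right) = \frac{64703}{28929}$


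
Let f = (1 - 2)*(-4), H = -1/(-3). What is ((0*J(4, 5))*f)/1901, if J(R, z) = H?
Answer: 0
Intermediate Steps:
H = 1/3 (H = -1*(-1/3) = 1/3 ≈ 0.33333)
J(R, z) = 1/3
f = 4 (f = -1*(-4) = 4)
((0*J(4, 5))*f)/1901 = ((0*(1/3))*4)/1901 = (0*4)/1901 = (1/1901)*0 = 0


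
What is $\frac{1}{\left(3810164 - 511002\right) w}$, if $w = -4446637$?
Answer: $- \frac{1}{14670175818194} \approx -6.8166 \cdot 10^{-14}$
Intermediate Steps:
$\frac{1}{\left(3810164 - 511002\right) w} = \frac{1}{\left(3810164 - 511002\right) \left(-4446637\right)} = \frac{1}{3299162} \left(- \frac{1}{4446637}\right) = - \frac{1}{14670175818194}$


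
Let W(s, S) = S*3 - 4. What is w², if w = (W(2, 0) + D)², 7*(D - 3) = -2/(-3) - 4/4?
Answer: 234256/194481 ≈ 1.2045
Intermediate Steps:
W(s, S) = -4 + 3*S (W(s, S) = 3*S - 4 = -4 + 3*S)
D = 62/21 (D = 3 + (-2/(-3) - 4/4)/7 = 3 + (-2*(-⅓) - 4*¼)/7 = 3 + (⅔ - 1)/7 = 3 + (⅐)*(-⅓) = 3 - 1/21 = 62/21 ≈ 2.9524)
w = 484/441 (w = ((-4 + 3*0) + 62/21)² = ((-4 + 0) + 62/21)² = (-4 + 62/21)² = (-22/21)² = 484/441 ≈ 1.0975)
w² = (484/441)² = 234256/194481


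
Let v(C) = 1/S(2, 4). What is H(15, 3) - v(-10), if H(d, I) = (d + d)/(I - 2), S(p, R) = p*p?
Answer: 119/4 ≈ 29.750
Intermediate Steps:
S(p, R) = p²
H(d, I) = 2*d/(-2 + I) (H(d, I) = (2*d)/(-2 + I) = 2*d/(-2 + I))
v(C) = ¼ (v(C) = 1/(2²) = 1/4 = ¼)
H(15, 3) - v(-10) = 2*15/(-2 + 3) - 1*¼ = 2*15/1 - ¼ = 2*15*1 - ¼ = 30 - ¼ = 119/4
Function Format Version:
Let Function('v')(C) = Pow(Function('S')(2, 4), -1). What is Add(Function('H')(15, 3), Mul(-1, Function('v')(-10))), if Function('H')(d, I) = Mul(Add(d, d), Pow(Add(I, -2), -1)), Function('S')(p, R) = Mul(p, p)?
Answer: Rational(119, 4) ≈ 29.750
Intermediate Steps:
Function('S')(p, R) = Pow(p, 2)
Function('H')(d, I) = Mul(2, d, Pow(Add(-2, I), -1)) (Function('H')(d, I) = Mul(Mul(2, d), Pow(Add(-2, I), -1)) = Mul(2, d, Pow(Add(-2, I), -1)))
Function('v')(C) = Rational(1, 4) (Function('v')(C) = Pow(Pow(2, 2), -1) = Pow(4, -1) = Rational(1, 4))
Add(Function('H')(15, 3), Mul(-1, Function('v')(-10))) = Add(Mul(2, 15, Pow(Add(-2, 3), -1)), Mul(-1, Rational(1, 4))) = Add(Mul(2, 15, Pow(1, -1)), Rational(-1, 4)) = Add(Mul(2, 15, 1), Rational(-1, 4)) = Add(30, Rational(-1, 4)) = Rational(119, 4)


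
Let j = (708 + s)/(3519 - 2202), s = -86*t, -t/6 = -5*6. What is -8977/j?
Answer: 3940903/4924 ≈ 800.35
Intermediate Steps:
t = 180 (t = -(-30)*6 = -6*(-30) = 180)
s = -15480 (s = -86*180 = -15480)
j = -4924/439 (j = (708 - 15480)/(3519 - 2202) = -14772/1317 = -14772*1/1317 = -4924/439 ≈ -11.216)
-8977/j = -8977/(-4924/439) = -8977*(-439/4924) = 3940903/4924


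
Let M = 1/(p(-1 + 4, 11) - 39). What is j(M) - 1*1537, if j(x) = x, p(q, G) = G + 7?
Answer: -32278/21 ≈ -1537.0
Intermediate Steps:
p(q, G) = 7 + G
M = -1/21 (M = 1/((7 + 11) - 39) = 1/(18 - 39) = 1/(-21) = -1/21 ≈ -0.047619)
j(M) - 1*1537 = -1/21 - 1*1537 = -1/21 - 1537 = -32278/21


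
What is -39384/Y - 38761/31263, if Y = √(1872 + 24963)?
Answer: -38761/31263 - 13128*√26835/8945 ≈ -241.66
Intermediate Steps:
Y = √26835 ≈ 163.81
-39384/Y - 38761/31263 = -39384*√26835/26835 - 38761/31263 = -13128*√26835/8945 - 38761*1/31263 = -13128*√26835/8945 - 38761/31263 = -38761/31263 - 13128*√26835/8945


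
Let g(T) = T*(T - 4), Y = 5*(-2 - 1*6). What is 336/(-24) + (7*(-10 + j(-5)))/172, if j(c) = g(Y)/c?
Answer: -2471/86 ≈ -28.733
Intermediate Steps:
Y = -40 (Y = 5*(-2 - 6) = 5*(-8) = -40)
g(T) = T*(-4 + T)
j(c) = 1760/c (j(c) = (-40*(-4 - 40))/c = (-40*(-44))/c = 1760/c)
336/(-24) + (7*(-10 + j(-5)))/172 = 336/(-24) + (7*(-10 + 1760/(-5)))/172 = 336*(-1/24) + (7*(-10 + 1760*(-1/5)))*(1/172) = -14 + (7*(-10 - 352))*(1/172) = -14 + (7*(-362))*(1/172) = -14 - 2534*1/172 = -14 - 1267/86 = -2471/86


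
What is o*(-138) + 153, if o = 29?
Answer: -3849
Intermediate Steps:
o*(-138) + 153 = 29*(-138) + 153 = -4002 + 153 = -3849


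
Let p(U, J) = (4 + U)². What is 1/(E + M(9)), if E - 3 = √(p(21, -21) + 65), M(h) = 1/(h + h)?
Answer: -198/44107 + 324*√690/220535 ≈ 0.034102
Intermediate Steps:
M(h) = 1/(2*h)
E = 3 + √690 (E = 3 + √((4 + 21)² + 65) = 3 + √(25² + 65) = 3 + √(625 + 65) = 3 + √690 ≈ 29.268)
1/(E + M(9)) = 1/((3 + √690) + (½)/9) = 1/((3 + √690) + (½)*(⅑)) = 1/((3 + √690) + 1/18) = 1/(55/18 + √690)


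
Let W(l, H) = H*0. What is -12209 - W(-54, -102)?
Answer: -12209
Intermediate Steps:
W(l, H) = 0
-12209 - W(-54, -102) = -12209 - 1*0 = -12209 + 0 = -12209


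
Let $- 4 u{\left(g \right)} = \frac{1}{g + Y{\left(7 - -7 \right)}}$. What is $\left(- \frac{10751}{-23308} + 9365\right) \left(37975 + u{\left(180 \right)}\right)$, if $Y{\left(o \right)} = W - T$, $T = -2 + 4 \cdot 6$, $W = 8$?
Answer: $\frac{5504273759543229}{15476512} \approx 3.5565 \cdot 10^{8}$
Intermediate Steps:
$T = 22$ ($T = -2 + 24 = 22$)
$Y{\left(o \right)} = -14$ ($Y{\left(o \right)} = 8 - 22 = -14$)
$u{\left(g \right)} = - \frac{1}{4 \left(-14 + g\right)}$ ($u{\left(g \right)} = - \frac{1}{4 \left(g - 14\right)} = - \frac{1}{4 \left(-14 + g\right)}$)
$\left(- \frac{10751}{-23308} + 9365\right) \left(37975 + u{\left(180 \right)}\right) = \left(- \frac{10751}{-23308} + 9365\right) \left(37975 - \frac{1}{-56 + 4 \cdot 180}\right) = \left(\left(-10751\right) \left(- \frac{1}{23308}\right) + 9365\right) \left(37975 - \frac{1}{-56 + 720}\right) = \left(\frac{10751}{23308} + 9365\right) \left(37975 - \frac{1}{664}\right) = \frac{218290171 \left(37975 - \frac{1}{664}\right)}{23308} = \frac{218290171}{23308} \cdot \frac{25215399}{664} = \frac{5504273759543229}{15476512}$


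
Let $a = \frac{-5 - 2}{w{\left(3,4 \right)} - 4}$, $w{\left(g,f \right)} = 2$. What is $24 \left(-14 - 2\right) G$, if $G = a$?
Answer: $-1344$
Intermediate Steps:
$a = \frac{7}{2}$ ($a = \frac{-5 - 2}{2 - 4} = - \frac{7}{-2} = \left(-7\right) \left(- \frac{1}{2}\right) = \frac{7}{2} \approx 3.5$)
$G = \frac{7}{2} \approx 3.5$
$24 \left(-14 - 2\right) G = 24 \left(-14 - 2\right) \frac{7}{2} = 24 \left(-16\right) \frac{7}{2} = \left(-384\right) \frac{7}{2} = -1344$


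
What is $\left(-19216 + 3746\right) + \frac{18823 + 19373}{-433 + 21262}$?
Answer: $- \frac{107395478}{6943} \approx -15468.0$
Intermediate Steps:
$\left(-19216 + 3746\right) + \frac{18823 + 19373}{-433 + 21262} = -15470 + \frac{38196}{20829} = -15470 + 38196 \cdot \frac{1}{20829} = -15470 + \frac{12732}{6943} = - \frac{107395478}{6943}$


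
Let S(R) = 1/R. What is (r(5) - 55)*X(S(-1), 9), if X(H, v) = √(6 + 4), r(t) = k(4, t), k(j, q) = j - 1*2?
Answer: -53*√10 ≈ -167.60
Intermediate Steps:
S(R) = 1/R
k(j, q) = -2 + j (k(j, q) = j - 2 = -2 + j)
r(t) = 2 (r(t) = -2 + 4 = 2)
X(H, v) = √10
(r(5) - 55)*X(S(-1), 9) = (2 - 55)*√10 = -53*√10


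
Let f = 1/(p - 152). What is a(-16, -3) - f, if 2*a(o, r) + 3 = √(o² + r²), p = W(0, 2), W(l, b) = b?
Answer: -112/75 + √265/2 ≈ 6.6461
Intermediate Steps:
p = 2
a(o, r) = -3/2 + √(o² + r²)/2
f = -1/150 (f = 1/(2 - 152) = 1/(-150) = -1/150 ≈ -0.0066667)
a(-16, -3) - f = (-3/2 + √((-16)² + (-3)²)/2) - 1*(-1/150) = (-3/2 + √(256 + 9)/2) + 1/150 = (-3/2 + √265/2) + 1/150 = -112/75 + √265/2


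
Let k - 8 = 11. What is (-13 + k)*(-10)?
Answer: -60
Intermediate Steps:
k = 19 (k = 8 + 11 = 19)
(-13 + k)*(-10) = (-13 + 19)*(-10) = 6*(-10) = -60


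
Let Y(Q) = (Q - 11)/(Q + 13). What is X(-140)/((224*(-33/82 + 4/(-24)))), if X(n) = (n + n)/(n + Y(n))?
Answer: -15621/987224 ≈ -0.015823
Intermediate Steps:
Y(Q) = (-11 + Q)/(13 + Q)
X(n) = 2*n/(n + (-11 + n)/(13 + n)) (X(n) = (n + n)/(n + (-11 + n)/(13 + n)) = (2*n)/(n + (-11 + n)/(13 + n)) = 2*n/(n + (-11 + n)/(13 + n)))
X(-140)/((224*(-33/82 + 4/(-24)))) = (2*(-140)*(13 - 140)/(-11 - 140 - 140*(13 - 140)))/((224*(-33/82 + 4/(-24)))) = (2*(-140)*(-127)/(-11 - 140 - 140*(-127)))/((224*(-33*1/82 + 4*(-1/24)))) = (2*(-140)*(-127)/(-11 - 140 + 17780))/((224*(-33/82 - ⅙))) = (2*(-140)*(-127)/17629)/((224*(-70/123))) = (2*(-140)*(1/17629)*(-127))/(-15680/123) = (35560/17629)*(-123/15680) = -15621/987224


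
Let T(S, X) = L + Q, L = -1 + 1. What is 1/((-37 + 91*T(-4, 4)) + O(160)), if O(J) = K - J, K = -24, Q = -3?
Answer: -1/494 ≈ -0.0020243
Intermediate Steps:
L = 0
T(S, X) = -3 (T(S, X) = 0 - 3 = -3)
O(J) = -24 - J
1/((-37 + 91*T(-4, 4)) + O(160)) = 1/((-37 + 91*(-3)) + (-24 - 1*160)) = 1/((-37 - 273) + (-24 - 160)) = 1/(-310 - 184) = 1/(-494) = -1/494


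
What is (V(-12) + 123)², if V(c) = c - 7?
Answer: 10816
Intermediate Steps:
V(c) = -7 + c
(V(-12) + 123)² = ((-7 - 12) + 123)² = (-19 + 123)² = 104² = 10816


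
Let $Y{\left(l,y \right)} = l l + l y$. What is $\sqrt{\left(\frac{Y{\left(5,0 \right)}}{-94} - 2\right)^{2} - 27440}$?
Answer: $\frac{i \sqrt{242414471}}{94} \approx 165.63 i$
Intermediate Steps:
$Y{\left(l,y \right)} = l^{2} + l y$
$\sqrt{\left(\frac{Y{\left(5,0 \right)}}{-94} - 2\right)^{2} - 27440} = \sqrt{\left(\frac{5 \left(5 + 0\right)}{-94} - 2\right)^{2} - 27440} = \sqrt{\left(5 \cdot 5 \left(- \frac{1}{94}\right) - 2\right)^{2} - 27440} = \sqrt{\left(25 \left(- \frac{1}{94}\right) - 2\right)^{2} - 27440} = \sqrt{\left(- \frac{25}{94} - 2\right)^{2} - 27440} = \sqrt{\left(- \frac{213}{94}\right)^{2} - 27440} = \sqrt{\frac{45369}{8836} - 27440} = \sqrt{- \frac{242414471}{8836}} = \frac{i \sqrt{242414471}}{94}$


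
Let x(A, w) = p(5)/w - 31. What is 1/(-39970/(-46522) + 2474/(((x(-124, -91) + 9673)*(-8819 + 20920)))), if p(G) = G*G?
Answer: 35281557385331/30313371152217 ≈ 1.1639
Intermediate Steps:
p(G) = G²
x(A, w) = -31 + 25/w (x(A, w) = 5²/w - 31 = 25/w - 31 = -31 + 25/w)
1/(-39970/(-46522) + 2474/(((x(-124, -91) + 9673)*(-8819 + 20920)))) = 1/(-39970/(-46522) + 2474/((((-31 + 25/(-91)) + 9673)*(-8819 + 20920)))) = 1/(-39970*(-1/46522) + 2474/((((-31 + 25*(-1/91)) + 9673)*12101))) = 1/(2855/3323 + 2474/((((-31 - 25/91) + 9673)*12101))) = 1/(2855/3323 + 2474/(((-2846/91 + 9673)*12101))) = 1/(2855/3323 + 2474/(((877397/91)*12101))) = 1/(2855/3323 + 2474/(10617381097/91)) = 1/(2855/3323 + 2474*(91/10617381097)) = 1/(2855/3323 + 225134/10617381097) = 1/(30313371152217/35281557385331) = 35281557385331/30313371152217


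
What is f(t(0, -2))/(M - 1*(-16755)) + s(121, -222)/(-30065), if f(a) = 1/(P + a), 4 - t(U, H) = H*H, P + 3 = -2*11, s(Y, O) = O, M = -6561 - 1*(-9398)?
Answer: 21741107/2945167400 ≈ 0.0073820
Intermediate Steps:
M = 2837 (M = -6561 + 9398 = 2837)
P = -25 (P = -3 - 2*11 = -3 - 22 = -25)
t(U, H) = 4 - H² (t(U, H) = 4 - H*H = 4 - H²)
f(a) = 1/(-25 + a)
f(t(0, -2))/(M - 1*(-16755)) + s(121, -222)/(-30065) = 1/((-25 + (4 - 1*(-2)²))*(2837 - 1*(-16755))) - 222/(-30065) = 1/((-25 + (4 - 1*4))*(2837 + 16755)) - 222*(-1/30065) = 1/((-25 + (4 - 4))*19592) + 222/30065 = (1/19592)/(-25 + 0) + 222/30065 = (1/19592)/(-25) + 222/30065 = -1/25*1/19592 + 222/30065 = -1/489800 + 222/30065 = 21741107/2945167400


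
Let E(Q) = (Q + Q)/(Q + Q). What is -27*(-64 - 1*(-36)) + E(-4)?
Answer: 757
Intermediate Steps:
E(Q) = 1 (E(Q) = (2*Q)/((2*Q)) = (2*Q)*(1/(2*Q)) = 1)
-27*(-64 - 1*(-36)) + E(-4) = -27*(-64 - 1*(-36)) + 1 = -27*(-64 + 36) + 1 = -27*(-28) + 1 = 756 + 1 = 757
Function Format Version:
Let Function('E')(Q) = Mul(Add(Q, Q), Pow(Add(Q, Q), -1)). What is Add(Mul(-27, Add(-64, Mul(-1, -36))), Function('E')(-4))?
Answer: 757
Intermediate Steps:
Function('E')(Q) = 1 (Function('E')(Q) = Mul(Mul(2, Q), Pow(Mul(2, Q), -1)) = Mul(Mul(2, Q), Mul(Rational(1, 2), Pow(Q, -1))) = 1)
Add(Mul(-27, Add(-64, Mul(-1, -36))), Function('E')(-4)) = Add(Mul(-27, Add(-64, Mul(-1, -36))), 1) = Add(Mul(-27, Add(-64, 36)), 1) = Add(Mul(-27, -28), 1) = Add(756, 1) = 757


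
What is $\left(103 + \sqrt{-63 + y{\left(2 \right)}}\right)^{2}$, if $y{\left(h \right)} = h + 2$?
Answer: $\left(103 + i \sqrt{59}\right)^{2} \approx 10550.0 + 1582.3 i$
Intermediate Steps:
$y{\left(h \right)} = 2 + h$
$\left(103 + \sqrt{-63 + y{\left(2 \right)}}\right)^{2} = \left(103 + \sqrt{-63 + \left(2 + 2\right)}\right)^{2} = \left(103 + \sqrt{-63 + 4}\right)^{2} = \left(103 + \sqrt{-59}\right)^{2} = \left(103 + i \sqrt{59}\right)^{2}$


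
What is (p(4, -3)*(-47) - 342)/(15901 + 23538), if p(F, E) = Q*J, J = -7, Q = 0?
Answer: -342/39439 ≈ -0.0086716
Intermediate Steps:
p(F, E) = 0 (p(F, E) = 0*(-7) = 0)
(p(4, -3)*(-47) - 342)/(15901 + 23538) = (0*(-47) - 342)/(15901 + 23538) = (0 - 342)/39439 = -342*1/39439 = -342/39439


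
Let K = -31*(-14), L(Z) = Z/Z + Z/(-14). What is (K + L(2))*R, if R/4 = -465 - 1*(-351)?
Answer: -1388064/7 ≈ -1.9829e+5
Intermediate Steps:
L(Z) = 1 - Z/14 (L(Z) = 1 + Z*(-1/14) = 1 - Z/14)
K = 434
R = -456 (R = 4*(-465 - 1*(-351)) = 4*(-465 + 351) = 4*(-114) = -456)
(K + L(2))*R = (434 + (1 - 1/14*2))*(-456) = (434 + (1 - ⅐))*(-456) = (434 + 6/7)*(-456) = (3044/7)*(-456) = -1388064/7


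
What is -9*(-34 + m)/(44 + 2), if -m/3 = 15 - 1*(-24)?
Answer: 1359/46 ≈ 29.543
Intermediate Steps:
m = -117 (m = -3*(15 - 1*(-24)) = -3*(15 + 24) = -3*39 = -117)
-9*(-34 + m)/(44 + 2) = -9*(-34 - 117)/(44 + 2) = -(-1359)/46 = -9*(-151/46) = 1359/46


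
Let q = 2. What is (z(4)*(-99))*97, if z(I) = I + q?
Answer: -57618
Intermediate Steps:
z(I) = 2 + I (z(I) = I + 2 = 2 + I)
(z(4)*(-99))*97 = ((2 + 4)*(-99))*97 = (6*(-99))*97 = -594*97 = -57618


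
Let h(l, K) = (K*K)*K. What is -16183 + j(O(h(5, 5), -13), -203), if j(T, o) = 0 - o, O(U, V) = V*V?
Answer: -15980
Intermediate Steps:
h(l, K) = K³ (h(l, K) = K²*K = K³)
O(U, V) = V²
j(T, o) = -o
-16183 + j(O(h(5, 5), -13), -203) = -16183 - 1*(-203) = -16183 + 203 = -15980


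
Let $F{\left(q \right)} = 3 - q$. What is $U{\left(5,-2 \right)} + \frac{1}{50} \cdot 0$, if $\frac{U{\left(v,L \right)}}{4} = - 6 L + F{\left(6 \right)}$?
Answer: $36$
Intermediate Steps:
$U{\left(v,L \right)} = -12 - 24 L$ ($U{\left(v,L \right)} = 4 \left(- 6 L + \left(3 - 6\right)\right) = 4 \left(- 6 L - 3\right) = 4 \left(-3 - 6 L\right) = -12 - 24 L$)
$U{\left(5,-2 \right)} + \frac{1}{50} \cdot 0 = \left(-12 - -48\right) + \frac{1}{50} \cdot 0 = \left(-12 + 48\right) + \frac{1}{50} \cdot 0 = 36 + 0 = 36$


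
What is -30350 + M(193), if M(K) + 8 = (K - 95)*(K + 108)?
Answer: -860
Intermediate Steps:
M(K) = -8 + (-95 + K)*(108 + K) (M(K) = -8 + (K - 95)*(K + 108) = -8 + (-95 + K)*(108 + K))
-30350 + M(193) = -30350 + (-10268 + 193**2 + 13*193) = -30350 + (-10268 + 37249 + 2509) = -30350 + 29490 = -860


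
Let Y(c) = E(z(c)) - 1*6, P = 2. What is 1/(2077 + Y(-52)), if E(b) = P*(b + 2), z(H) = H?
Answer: 1/1971 ≈ 0.00050736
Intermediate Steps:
E(b) = 4 + 2*b (E(b) = 2*(b + 2) = 2*(2 + b) = 4 + 2*b)
Y(c) = -2 + 2*c (Y(c) = (4 + 2*c) - 1*6 = (4 + 2*c) - 6 = -2 + 2*c)
1/(2077 + Y(-52)) = 1/(2077 + (-2 + 2*(-52))) = 1/(2077 + (-2 - 104)) = 1/(2077 - 106) = 1/1971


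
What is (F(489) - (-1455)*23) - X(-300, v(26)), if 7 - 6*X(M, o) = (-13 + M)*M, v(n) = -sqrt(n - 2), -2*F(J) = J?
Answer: 146608/3 ≈ 48869.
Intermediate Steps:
F(J) = -J/2
v(n) = -sqrt(-2 + n)
X(M, o) = 7/6 - M*(-13 + M)/6 (X(M, o) = 7/6 - (-13 + M)*M/6 = 7/6 - M*(-13 + M)/6)
(F(489) - (-1455)*23) - X(-300, v(26)) = (-1/2*489 - (-1455)*23) - (7/6 - 1/6*(-300)**2 + (13/6)*(-300)) = (-489/2 - 1*(-33465)) - (7/6 - 1/6*90000 - 650) = (-489/2 + 33465) - (7/6 - 15000 - 650) = 66441/2 - 1*(-93893/6) = 66441/2 + 93893/6 = 146608/3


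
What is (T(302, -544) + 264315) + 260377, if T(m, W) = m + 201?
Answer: 525195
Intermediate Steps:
T(m, W) = 201 + m
(T(302, -544) + 264315) + 260377 = ((201 + 302) + 264315) + 260377 = (503 + 264315) + 260377 = 264818 + 260377 = 525195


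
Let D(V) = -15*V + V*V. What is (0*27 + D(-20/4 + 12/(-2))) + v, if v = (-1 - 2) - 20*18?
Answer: -77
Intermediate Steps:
v = -363 (v = -3 - 360 = -363)
D(V) = V² - 15*V (D(V) = -15*V + V² = V² - 15*V)
(0*27 + D(-20/4 + 12/(-2))) + v = (0*27 + (-20/4 + 12/(-2))*(-15 + (-20/4 + 12/(-2)))) - 363 = (0 + (-20*¼ + 12*(-½))*(-15 + (-20*¼ + 12*(-½)))) - 363 = (0 + (-5 - 6)*(-15 + (-5 - 6))) - 363 = (0 - 11*(-15 - 11)) - 363 = (0 - 11*(-26)) - 363 = (0 + 286) - 363 = 286 - 363 = -77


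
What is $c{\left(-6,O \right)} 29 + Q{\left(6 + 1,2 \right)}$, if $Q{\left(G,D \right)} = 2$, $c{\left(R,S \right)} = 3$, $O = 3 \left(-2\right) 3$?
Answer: $89$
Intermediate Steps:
$O = -18$ ($O = \left(-6\right) 3 = -18$)
$c{\left(-6,O \right)} 29 + Q{\left(6 + 1,2 \right)} = 3 \cdot 29 + 2 = 87 + 2 = 89$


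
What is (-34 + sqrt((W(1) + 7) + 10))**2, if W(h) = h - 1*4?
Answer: (34 - sqrt(14))**2 ≈ 915.57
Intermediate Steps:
W(h) = -4 + h (W(h) = h - 4 = -4 + h)
(-34 + sqrt((W(1) + 7) + 10))**2 = (-34 + sqrt(((-4 + 1) + 7) + 10))**2 = (-34 + sqrt((-3 + 7) + 10))**2 = (-34 + sqrt(4 + 10))**2 = (-34 + sqrt(14))**2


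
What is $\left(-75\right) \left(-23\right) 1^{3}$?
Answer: $1725$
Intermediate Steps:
$\left(-75\right) \left(-23\right) 1^{3} = 1725 \cdot 1 = 1725$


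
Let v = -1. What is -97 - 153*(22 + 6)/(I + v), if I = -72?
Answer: -2797/73 ≈ -38.315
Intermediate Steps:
-97 - 153*(22 + 6)/(I + v) = -97 - 153*(22 + 6)/(-72 - 1) = -97 - 4284/(-73) = -97 - 4284*(-1)/73 = -97 - 153*(-28/73) = -97 + 4284/73 = -2797/73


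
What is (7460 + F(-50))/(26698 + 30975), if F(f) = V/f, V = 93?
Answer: 372907/2883650 ≈ 0.12932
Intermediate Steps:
F(f) = 93/f
(7460 + F(-50))/(26698 + 30975) = (7460 + 93/(-50))/(26698 + 30975) = (7460 + 93*(-1/50))/57673 = (7460 - 93/50)*(1/57673) = (372907/50)*(1/57673) = 372907/2883650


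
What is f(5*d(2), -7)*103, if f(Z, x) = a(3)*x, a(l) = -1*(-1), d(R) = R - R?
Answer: -721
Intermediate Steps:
d(R) = 0
a(l) = 1
f(Z, x) = x (f(Z, x) = 1*x = x)
f(5*d(2), -7)*103 = -7*103 = -721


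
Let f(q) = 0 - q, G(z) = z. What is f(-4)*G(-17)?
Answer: -68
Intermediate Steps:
f(q) = -q
f(-4)*G(-17) = -1*(-4)*(-17) = 4*(-17) = -68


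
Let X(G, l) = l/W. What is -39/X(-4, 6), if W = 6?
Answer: -39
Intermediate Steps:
X(G, l) = l/6
-39/X(-4, 6) = -39/1 = -39*1 = -39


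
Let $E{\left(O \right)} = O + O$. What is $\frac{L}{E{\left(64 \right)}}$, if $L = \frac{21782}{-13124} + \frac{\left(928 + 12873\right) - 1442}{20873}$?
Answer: $- \frac{146228085}{17531984128} \approx -0.0083406$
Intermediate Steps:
$E{\left(O \right)} = 2 O$
$L = - \frac{146228085}{136968626}$ ($L = 21782 \left(- \frac{1}{13124}\right) + \left(13801 - 1442\right) \frac{1}{20873} = - \frac{10891}{6562} + 12359 \cdot \frac{1}{20873} = - \frac{10891}{6562} + \frac{12359}{20873} = - \frac{146228085}{136968626} \approx -1.0676$)
$\frac{L}{E{\left(64 \right)}} = - \frac{146228085}{136968626 \cdot 2 \cdot 64} = - \frac{146228085}{136968626 \cdot 128} = \left(- \frac{146228085}{136968626}\right) \frac{1}{128} = - \frac{146228085}{17531984128}$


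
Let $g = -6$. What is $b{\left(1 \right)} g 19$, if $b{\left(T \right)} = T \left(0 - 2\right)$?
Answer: $228$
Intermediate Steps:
$b{\left(T \right)} = - 2 T$ ($b{\left(T \right)} = T \left(0 - 2\right) = T \left(-2\right) = - 2 T$)
$b{\left(1 \right)} g 19 = \left(-2\right) 1 \left(-6\right) 19 = \left(-2\right) \left(-6\right) 19 = 12 \cdot 19 = 228$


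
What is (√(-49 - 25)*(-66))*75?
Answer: -4950*I*√74 ≈ -42582.0*I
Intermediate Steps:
(√(-49 - 25)*(-66))*75 = (√(-74)*(-66))*75 = ((I*√74)*(-66))*75 = -66*I*√74*75 = -4950*I*√74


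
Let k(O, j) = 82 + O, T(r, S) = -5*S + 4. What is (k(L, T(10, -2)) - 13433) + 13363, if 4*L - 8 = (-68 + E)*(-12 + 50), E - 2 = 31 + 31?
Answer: -24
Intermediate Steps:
E = 64 (E = 2 + (31 + 31) = 2 + 62 = 64)
T(r, S) = 4 - 5*S
L = -36 (L = 2 + ((-68 + 64)*(-12 + 50))/4 = 2 + (-4*38)/4 = 2 + (1/4)*(-152) = 2 - 38 = -36)
(k(L, T(10, -2)) - 13433) + 13363 = ((82 - 36) - 13433) + 13363 = (46 - 13433) + 13363 = -13387 + 13363 = -24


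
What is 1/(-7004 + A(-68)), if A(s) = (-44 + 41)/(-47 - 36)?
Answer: -83/581329 ≈ -0.00014278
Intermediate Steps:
A(s) = 3/83 (A(s) = -3/(-83) = -3*(-1/83) = 3/83)
1/(-7004 + A(-68)) = 1/(-7004 + 3/83) = 1/(-581329/83) = -83/581329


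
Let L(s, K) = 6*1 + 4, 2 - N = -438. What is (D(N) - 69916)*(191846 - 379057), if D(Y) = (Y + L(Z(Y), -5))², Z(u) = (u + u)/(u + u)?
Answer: -24821183224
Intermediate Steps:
N = 440 (N = 2 - 1*(-438) = 2 + 438 = 440)
Z(u) = 1 (Z(u) = (2*u)/((2*u)) = (2*u)*(1/(2*u)) = 1)
L(s, K) = 10 (L(s, K) = 6 + 4 = 10)
D(Y) = (10 + Y)² (D(Y) = (Y + 10)² = (10 + Y)²)
(D(N) - 69916)*(191846 - 379057) = ((10 + 440)² - 69916)*(191846 - 379057) = (450² - 69916)*(-187211) = (202500 - 69916)*(-187211) = 132584*(-187211) = -24821183224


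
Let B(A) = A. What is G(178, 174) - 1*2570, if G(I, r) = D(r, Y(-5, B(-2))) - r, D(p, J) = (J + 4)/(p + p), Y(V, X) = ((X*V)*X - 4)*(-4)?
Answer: -238703/87 ≈ -2743.7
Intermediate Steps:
Y(V, X) = 16 - 4*V*X² (Y(V, X) = ((V*X)*X - 4)*(-4) = (V*X² - 4)*(-4) = (-4 + V*X²)*(-4) = 16 - 4*V*X²)
D(p, J) = (4 + J)/(2*p) (D(p, J) = (4 + J)/((2*p)) = (4 + J)*(1/(2*p)) = (4 + J)/(2*p))
G(I, r) = -r + 50/r (G(I, r) = (4 + (16 - 4*(-5)*(-2)²))/(2*r) - r = (4 + (16 - 4*(-5)*4))/(2*r) - r = (4 + (16 + 80))/(2*r) - r = (4 + 96)/(2*r) - r = (½)*100/r - r = 50/r - r = -r + 50/r)
G(178, 174) - 1*2570 = (-1*174 + 50/174) - 1*2570 = (-174 + 50*(1/174)) - 2570 = (-174 + 25/87) - 2570 = -15113/87 - 2570 = -238703/87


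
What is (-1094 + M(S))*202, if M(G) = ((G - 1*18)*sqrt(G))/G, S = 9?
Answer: -221594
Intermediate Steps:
M(G) = (-18 + G)/sqrt(G) (M(G) = ((G - 18)*sqrt(G))/G = ((-18 + G)*sqrt(G))/G = (sqrt(G)*(-18 + G))/G = (-18 + G)/sqrt(G))
(-1094 + M(S))*202 = (-1094 + (-18 + 9)/sqrt(9))*202 = (-1094 + (1/3)*(-9))*202 = (-1094 - 3)*202 = -1097*202 = -221594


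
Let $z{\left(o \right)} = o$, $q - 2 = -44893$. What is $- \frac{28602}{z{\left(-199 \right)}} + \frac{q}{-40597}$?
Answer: $\frac{1170088703}{8078803} \approx 144.83$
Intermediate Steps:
$q = -44891$ ($q = 2 - 44893 = -44891$)
$- \frac{28602}{z{\left(-199 \right)}} + \frac{q}{-40597} = - \frac{28602}{-199} - \frac{44891}{-40597} = \left(-28602\right) \left(- \frac{1}{199}\right) - - \frac{44891}{40597} = \frac{28602}{199} + \frac{44891}{40597} = \frac{1170088703}{8078803}$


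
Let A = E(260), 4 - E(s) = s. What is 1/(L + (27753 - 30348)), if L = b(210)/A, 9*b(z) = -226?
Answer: -1152/2989327 ≈ -0.00038537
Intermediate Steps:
E(s) = 4 - s
b(z) = -226/9 (b(z) = (1/9)*(-226) = -226/9)
A = -256 (A = 4 - 1*260 = 4 - 260 = -256)
L = 113/1152 (L = -226/9/(-256) = -226/9*(-1/256) = 113/1152 ≈ 0.098090)
1/(L + (27753 - 30348)) = 1/(113/1152 + (27753 - 30348)) = 1/(113/1152 - 2595) = 1/(-2989327/1152) = -1152/2989327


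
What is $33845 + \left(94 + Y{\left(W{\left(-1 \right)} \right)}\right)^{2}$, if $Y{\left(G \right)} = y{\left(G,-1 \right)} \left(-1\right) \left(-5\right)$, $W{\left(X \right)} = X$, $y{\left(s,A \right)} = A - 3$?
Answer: $39321$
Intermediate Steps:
$y{\left(s,A \right)} = -3 + A$
$Y{\left(G \right)} = -20$ ($Y{\left(G \right)} = \left(-3 - 1\right) \left(-1\right) \left(-5\right) = \left(-4\right) \left(-1\right) \left(-5\right) = 4 \left(-5\right) = -20$)
$33845 + \left(94 + Y{\left(W{\left(-1 \right)} \right)}\right)^{2} = 33845 + \left(94 - 20\right)^{2} = 33845 + 74^{2} = 33845 + 5476 = 39321$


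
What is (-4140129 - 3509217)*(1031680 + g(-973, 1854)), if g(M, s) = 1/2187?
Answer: -5753032740602902/729 ≈ -7.8917e+12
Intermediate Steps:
g(M, s) = 1/2187
(-4140129 - 3509217)*(1031680 + g(-973, 1854)) = (-4140129 - 3509217)*(1031680 + 1/2187) = -7649346*2256284161/2187 = -5753032740602902/729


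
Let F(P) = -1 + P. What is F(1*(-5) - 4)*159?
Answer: -1590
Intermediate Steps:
F(1*(-5) - 4)*159 = (-1 + (1*(-5) - 4))*159 = (-1 + (-5 - 4))*159 = (-1 - 9)*159 = -10*159 = -1590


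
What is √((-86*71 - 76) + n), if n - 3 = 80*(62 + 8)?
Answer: I*√579 ≈ 24.062*I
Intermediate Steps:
n = 5603 (n = 3 + 80*(62 + 8) = 3 + 80*70 = 3 + 5600 = 5603)
√((-86*71 - 76) + n) = √((-86*71 - 76) + 5603) = √((-6106 - 76) + 5603) = √(-6182 + 5603) = √(-579) = I*√579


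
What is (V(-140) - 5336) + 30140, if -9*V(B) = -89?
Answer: 223325/9 ≈ 24814.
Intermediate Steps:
V(B) = 89/9 (V(B) = -⅑*(-89) = 89/9)
(V(-140) - 5336) + 30140 = (89/9 - 5336) + 30140 = -47935/9 + 30140 = 223325/9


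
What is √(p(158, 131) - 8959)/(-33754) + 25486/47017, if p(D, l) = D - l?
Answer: 25486/47017 - I*√2233/16877 ≈ 0.54206 - 0.0027999*I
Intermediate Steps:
√(p(158, 131) - 8959)/(-33754) + 25486/47017 = √((158 - 1*131) - 8959)/(-33754) + 25486/47017 = √((158 - 131) - 8959)*(-1/33754) + 25486*(1/47017) = √(27 - 8959)*(-1/33754) + 25486/47017 = √(-8932)*(-1/33754) + 25486/47017 = (2*I*√2233)*(-1/33754) + 25486/47017 = -I*√2233/16877 + 25486/47017 = 25486/47017 - I*√2233/16877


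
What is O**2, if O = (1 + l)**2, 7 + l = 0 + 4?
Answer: 16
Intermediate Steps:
l = -3 (l = -7 + (0 + 4) = -7 + 4 = -3)
O = 4 (O = (1 - 3)**2 = (-2)**2 = 4)
O**2 = 4**2 = 16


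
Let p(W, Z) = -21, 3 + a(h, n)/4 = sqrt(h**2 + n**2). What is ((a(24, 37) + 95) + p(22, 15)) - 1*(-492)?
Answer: 554 + 4*sqrt(1945) ≈ 730.41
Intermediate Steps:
a(h, n) = -12 + 4*sqrt(h**2 + n**2)
((a(24, 37) + 95) + p(22, 15)) - 1*(-492) = (((-12 + 4*sqrt(24**2 + 37**2)) + 95) - 21) - 1*(-492) = (((-12 + 4*sqrt(576 + 1369)) + 95) - 21) + 492 = (((-12 + 4*sqrt(1945)) + 95) - 21) + 492 = ((83 + 4*sqrt(1945)) - 21) + 492 = (62 + 4*sqrt(1945)) + 492 = 554 + 4*sqrt(1945)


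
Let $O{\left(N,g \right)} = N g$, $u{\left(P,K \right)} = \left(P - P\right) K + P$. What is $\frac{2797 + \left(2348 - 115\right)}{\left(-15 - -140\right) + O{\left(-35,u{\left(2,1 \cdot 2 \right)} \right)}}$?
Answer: $\frac{1006}{11} \approx 91.455$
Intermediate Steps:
$u{\left(P,K \right)} = P$ ($u{\left(P,K \right)} = 0 K + P = 0 + P = P$)
$\frac{2797 + \left(2348 - 115\right)}{\left(-15 - -140\right) + O{\left(-35,u{\left(2,1 \cdot 2 \right)} \right)}} = \frac{2797 + \left(2348 - 115\right)}{\left(-15 - -140\right) - 70} = \frac{2797 + 2233}{\left(-15 + 140\right) - 70} = \frac{5030}{125 - 70} = \frac{5030}{55} = 5030 \cdot \frac{1}{55} = \frac{1006}{11}$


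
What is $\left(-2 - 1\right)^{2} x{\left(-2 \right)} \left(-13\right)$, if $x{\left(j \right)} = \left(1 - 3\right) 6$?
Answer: $1404$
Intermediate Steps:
$x{\left(j \right)} = -12$ ($x{\left(j \right)} = \left(-2\right) 6 = -12$)
$\left(-2 - 1\right)^{2} x{\left(-2 \right)} \left(-13\right) = \left(-2 - 1\right)^{2} \left(-12\right) \left(-13\right) = \left(-3\right)^{2} \left(-12\right) \left(-13\right) = 9 \left(-12\right) \left(-13\right) = \left(-108\right) \left(-13\right) = 1404$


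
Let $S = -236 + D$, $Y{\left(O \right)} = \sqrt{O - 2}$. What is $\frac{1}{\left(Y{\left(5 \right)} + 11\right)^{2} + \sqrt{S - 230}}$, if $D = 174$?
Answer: $\frac{1}{\left(11 + \sqrt{3}\right)^{2} + 2 i \sqrt{73}} \approx 0.006101 - 0.00064313 i$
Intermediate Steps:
$Y{\left(O \right)} = \sqrt{-2 + O}$
$S = -62$ ($S = -236 + 174 = -62$)
$\frac{1}{\left(Y{\left(5 \right)} + 11\right)^{2} + \sqrt{S - 230}} = \frac{1}{\left(\sqrt{-2 + 5} + 11\right)^{2} + \sqrt{-62 - 230}} = \frac{1}{\left(\sqrt{3} + 11\right)^{2} + \sqrt{-292}} = \frac{1}{\left(11 + \sqrt{3}\right)^{2} + 2 i \sqrt{73}}$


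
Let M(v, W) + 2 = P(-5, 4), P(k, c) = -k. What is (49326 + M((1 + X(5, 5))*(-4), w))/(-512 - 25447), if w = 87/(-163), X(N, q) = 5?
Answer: -16443/8653 ≈ -1.9003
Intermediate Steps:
w = -87/163 (w = 87*(-1/163) = -87/163 ≈ -0.53374)
M(v, W) = 3 (M(v, W) = -2 - 1*(-5) = -2 + 5 = 3)
(49326 + M((1 + X(5, 5))*(-4), w))/(-512 - 25447) = (49326 + 3)/(-512 - 25447) = 49329/(-25959) = 49329*(-1/25959) = -16443/8653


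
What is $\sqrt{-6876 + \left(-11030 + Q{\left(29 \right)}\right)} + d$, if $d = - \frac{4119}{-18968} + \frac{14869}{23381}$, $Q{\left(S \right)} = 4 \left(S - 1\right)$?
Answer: $\frac{378341531}{443490808} + i \sqrt{17794} \approx 0.8531 + 133.39 i$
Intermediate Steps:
$Q{\left(S \right)} = -4 + 4 S$ ($Q{\left(S \right)} = 4 \left(-1 + S\right) = -4 + 4 S$)
$d = \frac{378341531}{443490808}$ ($d = \left(-4119\right) \left(- \frac{1}{18968}\right) + 14869 \cdot \frac{1}{23381} = \frac{4119}{18968} + \frac{14869}{23381} = \frac{378341531}{443490808} \approx 0.8531$)
$\sqrt{-6876 + \left(-11030 + Q{\left(29 \right)}\right)} + d = \sqrt{-6876 + \left(-11030 + \left(-4 + 4 \cdot 29\right)\right)} + \frac{378341531}{443490808} = \sqrt{-6876 + \left(-11030 + \left(-4 + 116\right)\right)} + \frac{378341531}{443490808} = \sqrt{-6876 + \left(-11030 + 112\right)} + \frac{378341531}{443490808} = \sqrt{-6876 - 10918} + \frac{378341531}{443490808} = \sqrt{-17794} + \frac{378341531}{443490808} = i \sqrt{17794} + \frac{378341531}{443490808} = \frac{378341531}{443490808} + i \sqrt{17794}$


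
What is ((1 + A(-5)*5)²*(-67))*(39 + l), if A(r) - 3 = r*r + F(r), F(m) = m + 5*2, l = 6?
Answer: -83081340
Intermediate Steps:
F(m) = 10 + m (F(m) = m + 10 = 10 + m)
A(r) = 13 + r + r² (A(r) = 3 + (r*r + (10 + r)) = 3 + (r² + (10 + r)) = 3 + (10 + r + r²) = 13 + r + r²)
((1 + A(-5)*5)²*(-67))*(39 + l) = ((1 + (13 - 5 + (-5)²)*5)²*(-67))*(39 + 6) = ((1 + (13 - 5 + 25)*5)²*(-67))*45 = ((1 + 33*5)²*(-67))*45 = ((1 + 165)²*(-67))*45 = (166²*(-67))*45 = (27556*(-67))*45 = -1846252*45 = -83081340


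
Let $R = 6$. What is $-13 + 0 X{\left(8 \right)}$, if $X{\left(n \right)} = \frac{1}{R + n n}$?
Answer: $-13$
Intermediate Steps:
$X{\left(n \right)} = \frac{1}{6 + n^{2}}$ ($X{\left(n \right)} = \frac{1}{6 + n n} = \frac{1}{6 + n^{2}}$)
$-13 + 0 X{\left(8 \right)} = -13 + \frac{0}{6 + 8^{2}} = -13 + \frac{0}{6 + 64} = -13 + \frac{0}{70} = -13 + 0 \cdot \frac{1}{70} = -13 + 0 = -13$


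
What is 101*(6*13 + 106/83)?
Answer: 664580/83 ≈ 8007.0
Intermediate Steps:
101*(6*13 + 106/83) = 101*(78 + 106*(1/83)) = 101*(78 + 106/83) = 101*(6580/83) = 664580/83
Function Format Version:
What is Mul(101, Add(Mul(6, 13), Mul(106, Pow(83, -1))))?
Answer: Rational(664580, 83) ≈ 8007.0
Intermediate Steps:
Mul(101, Add(Mul(6, 13), Mul(106, Pow(83, -1)))) = Mul(101, Add(78, Mul(106, Rational(1, 83)))) = Mul(101, Add(78, Rational(106, 83))) = Mul(101, Rational(6580, 83)) = Rational(664580, 83)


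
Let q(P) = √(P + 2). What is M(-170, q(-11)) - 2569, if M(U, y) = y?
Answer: -2569 + 3*I ≈ -2569.0 + 3.0*I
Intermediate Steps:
q(P) = √(2 + P)
M(-170, q(-11)) - 2569 = √(2 - 11) - 2569 = √(-9) - 2569 = 3*I - 2569 = -2569 + 3*I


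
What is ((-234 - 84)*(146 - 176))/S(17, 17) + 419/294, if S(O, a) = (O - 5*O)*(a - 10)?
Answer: -93047/4998 ≈ -18.617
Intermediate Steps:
S(O, a) = -4*O*(-10 + a) (S(O, a) = (-4*O)*(-10 + a) = -4*O*(-10 + a))
((-234 - 84)*(146 - 176))/S(17, 17) + 419/294 = ((-234 - 84)*(146 - 176))/((4*17*(10 - 1*17))) + 419/294 = (-318*(-30))/((4*17*(10 - 17))) + 419*(1/294) = 9540/((4*17*(-7))) + 419/294 = 9540/(-476) + 419/294 = 9540*(-1/476) + 419/294 = -2385/119 + 419/294 = -93047/4998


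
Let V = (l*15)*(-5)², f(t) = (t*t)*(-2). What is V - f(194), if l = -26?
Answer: 65522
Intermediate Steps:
f(t) = -2*t² (f(t) = t²*(-2) = -2*t²)
V = -9750 (V = -26*15*(-5)² = -390*25 = -9750)
V - f(194) = -9750 - (-2)*194² = -9750 - (-2)*37636 = -9750 - 1*(-75272) = -9750 + 75272 = 65522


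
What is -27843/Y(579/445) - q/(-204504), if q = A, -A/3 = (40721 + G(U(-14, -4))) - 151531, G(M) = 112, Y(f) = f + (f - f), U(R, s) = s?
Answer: -140757771423/6578212 ≈ -21398.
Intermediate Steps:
Y(f) = f (Y(f) = f + 0 = f)
A = 332094 (A = -3*((40721 + 112) - 151531) = -3*(40833 - 151531) = -3*(-110698) = 332094)
q = 332094
-27843/Y(579/445) - q/(-204504) = -27843/(579/445) - 1*332094/(-204504) = -27843/(579*(1/445)) - 332094*(-1/204504) = -27843/579/445 + 55349/34084 = -27843*445/579 + 55349/34084 = -4130045/193 + 55349/34084 = -140757771423/6578212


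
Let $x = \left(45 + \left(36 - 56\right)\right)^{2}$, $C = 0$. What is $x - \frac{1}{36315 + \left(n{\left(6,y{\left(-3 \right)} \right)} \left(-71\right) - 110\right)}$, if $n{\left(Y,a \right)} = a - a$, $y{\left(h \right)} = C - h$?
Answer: $\frac{22628124}{36205} \approx 625.0$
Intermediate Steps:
$y{\left(h \right)} = - h$ ($y{\left(h \right)} = 0 - h = - h$)
$n{\left(Y,a \right)} = 0$
$x = 625$ ($x = \left(45 - 20\right)^{2} = 25^{2} = 625$)
$x - \frac{1}{36315 + \left(n{\left(6,y{\left(-3 \right)} \right)} \left(-71\right) - 110\right)} = 625 - \frac{1}{36315 + \left(0 \left(-71\right) - 110\right)} = 625 - \frac{1}{36315 + \left(0 - 110\right)} = 625 - \frac{1}{36315 - 110} = 625 - \frac{1}{36205} = \frac{22628124}{36205}$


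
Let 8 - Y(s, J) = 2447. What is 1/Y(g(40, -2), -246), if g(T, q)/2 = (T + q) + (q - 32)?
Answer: -1/2439 ≈ -0.00041000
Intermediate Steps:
g(T, q) = -64 + 2*T + 4*q (g(T, q) = 2*((T + q) + (q - 32)) = 2*((T + q) + (-32 + q)) = 2*(-32 + T + 2*q) = -64 + 2*T + 4*q)
Y(s, J) = -2439 (Y(s, J) = 8 - 1*2447 = 8 - 2447 = -2439)
1/Y(g(40, -2), -246) = 1/(-2439) = -1/2439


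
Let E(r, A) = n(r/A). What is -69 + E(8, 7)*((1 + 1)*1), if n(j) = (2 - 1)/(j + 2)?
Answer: -752/11 ≈ -68.364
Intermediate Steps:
n(j) = 1/(2 + j)
E(r, A) = 1/(2 + r/A)
-69 + E(8, 7)*((1 + 1)*1) = -69 + (7/(8 + 2*7))*((1 + 1)*1) = -69 + (7/(8 + 14))*(2*1) = -69 + (7/22)*2 = -69 + 7/11 = -752/11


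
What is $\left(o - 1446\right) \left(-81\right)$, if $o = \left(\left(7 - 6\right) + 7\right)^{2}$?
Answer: $111942$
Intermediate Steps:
$o = 64$ ($o = \left(1 + 7\right)^{2} = 8^{2} = 64$)
$\left(o - 1446\right) \left(-81\right) = \left(64 - 1446\right) \left(-81\right) = \left(-1382\right) \left(-81\right) = 111942$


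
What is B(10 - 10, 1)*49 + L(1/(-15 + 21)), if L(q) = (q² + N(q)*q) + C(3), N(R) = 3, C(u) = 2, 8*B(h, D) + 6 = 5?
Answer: -259/72 ≈ -3.5972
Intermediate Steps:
B(h, D) = -⅛ (B(h, D) = -¾ + (⅛)*5 = -¾ + 5/8 = -⅛)
L(q) = 2 + q² + 3*q (L(q) = (q² + 3*q) + 2 = 2 + q² + 3*q)
B(10 - 10, 1)*49 + L(1/(-15 + 21)) = -⅛*49 + (2 + (1/(-15 + 21))² + 3/(-15 + 21)) = -49/8 + (2 + (1/6)² + 3/6) = -49/8 + (2 + (⅙)² + 3*(⅙)) = -49/8 + (2 + 1/36 + ½) = -49/8 + 91/36 = -259/72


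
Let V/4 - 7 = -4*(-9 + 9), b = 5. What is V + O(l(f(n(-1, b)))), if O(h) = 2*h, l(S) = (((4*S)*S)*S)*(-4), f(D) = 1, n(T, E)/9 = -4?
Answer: -4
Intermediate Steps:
n(T, E) = -36 (n(T, E) = 9*(-4) = -36)
l(S) = -16*S³ (l(S) = ((4*S²)*S)*(-4) = (4*S³)*(-4) = -16*S³)
V = 28 (V = 28 + 4*(-4*(-9 + 9)) = 28 + 4*(-4*0) = 28 + 4*0 = 28 + 0 = 28)
V + O(l(f(n(-1, b)))) = 28 + 2*(-16*1³) = 28 + 2*(-16*1) = 28 + 2*(-16) = 28 - 32 = -4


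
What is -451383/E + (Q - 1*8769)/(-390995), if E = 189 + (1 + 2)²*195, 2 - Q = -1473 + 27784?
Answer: -58806768151/253364760 ≈ -232.10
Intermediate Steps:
Q = -26309 (Q = 2 - (-1473 + 27784) = 2 - 1*26311 = 2 - 26311 = -26309)
E = 1944 (E = 189 + 3²*195 = 189 + 9*195 = 189 + 1755 = 1944)
-451383/E + (Q - 1*8769)/(-390995) = -451383/1944 + (-26309 - 1*8769)/(-390995) = -451383*1/1944 + (-26309 - 8769)*(-1/390995) = -150461/648 - 35078*(-1/390995) = -150461/648 + 35078/390995 = -58806768151/253364760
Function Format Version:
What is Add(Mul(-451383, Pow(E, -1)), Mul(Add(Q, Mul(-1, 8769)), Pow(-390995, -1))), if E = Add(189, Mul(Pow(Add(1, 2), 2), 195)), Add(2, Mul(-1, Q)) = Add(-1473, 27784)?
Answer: Rational(-58806768151, 253364760) ≈ -232.10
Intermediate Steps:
Q = -26309 (Q = Add(2, Mul(-1, Add(-1473, 27784))) = Add(2, Mul(-1, 26311)) = Add(2, -26311) = -26309)
E = 1944 (E = Add(189, Mul(Pow(3, 2), 195)) = Add(189, Mul(9, 195)) = Add(189, 1755) = 1944)
Add(Mul(-451383, Pow(E, -1)), Mul(Add(Q, Mul(-1, 8769)), Pow(-390995, -1))) = Add(Mul(-451383, Pow(1944, -1)), Mul(Add(-26309, Mul(-1, 8769)), Pow(-390995, -1))) = Add(Mul(-451383, Rational(1, 1944)), Mul(Add(-26309, -8769), Rational(-1, 390995))) = Add(Rational(-150461, 648), Mul(-35078, Rational(-1, 390995))) = Add(Rational(-150461, 648), Rational(35078, 390995)) = Rational(-58806768151, 253364760)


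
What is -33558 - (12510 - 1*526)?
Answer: -45542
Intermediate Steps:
-33558 - (12510 - 1*526) = -33558 - (12510 - 526) = -33558 - 1*11984 = -33558 - 11984 = -45542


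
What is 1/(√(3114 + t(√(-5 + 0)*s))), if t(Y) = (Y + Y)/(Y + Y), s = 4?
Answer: √3115/3115 ≈ 0.017917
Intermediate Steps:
t(Y) = 1 (t(Y) = (2*Y)/((2*Y)) = (2*Y)*(1/(2*Y)) = 1)
1/(√(3114 + t(√(-5 + 0)*s))) = 1/(√(3114 + 1)) = 1/(√3115) = √3115/3115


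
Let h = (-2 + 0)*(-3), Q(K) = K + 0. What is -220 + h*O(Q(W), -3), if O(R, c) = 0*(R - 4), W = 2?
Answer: -220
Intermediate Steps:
Q(K) = K
O(R, c) = 0 (O(R, c) = 0*(-4 + R) = 0)
h = 6 (h = -2*(-3) = 6)
-220 + h*O(Q(W), -3) = -220 + 6*0 = -220 + 0 = -220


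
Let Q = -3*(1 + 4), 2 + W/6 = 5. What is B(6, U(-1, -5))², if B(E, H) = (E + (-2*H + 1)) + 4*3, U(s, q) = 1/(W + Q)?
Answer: 3025/9 ≈ 336.11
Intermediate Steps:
W = 18 (W = -12 + 6*5 = -12 + 30 = 18)
Q = -15 (Q = -3*5 = -15)
U(s, q) = ⅓ (U(s, q) = 1/(18 - 15) = 1/3 = ⅓)
B(E, H) = 13 + E - 2*H (B(E, H) = (E + (1 - 2*H)) + 12 = (1 + E - 2*H) + 12 = 13 + E - 2*H)
B(6, U(-1, -5))² = (13 + 6 - 2*⅓)² = (13 + 6 - ⅔)² = (55/3)² = 3025/9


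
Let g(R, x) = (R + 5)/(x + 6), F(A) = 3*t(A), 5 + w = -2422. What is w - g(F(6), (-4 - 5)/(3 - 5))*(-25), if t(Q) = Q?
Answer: -49817/21 ≈ -2372.2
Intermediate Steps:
w = -2427 (w = -5 - 2422 = -2427)
F(A) = 3*A
g(R, x) = (5 + R)/(6 + x)
w - g(F(6), (-4 - 5)/(3 - 5))*(-25) = -2427 - (5 + 3*6)/(6 + (-4 - 5)/(3 - 5))*(-25) = -2427 - (5 + 18)/(6 - 9/(-2))*(-25) = -2427 - 23/(6 - 9*(-1/2))*(-25) = -2427 - 23/(6 + 9/2)*(-25) = -2427 - 23/(21/2)*(-25) = -2427 - (2/21)*23*(-25) = -2427 - 46*(-25)/21 = -2427 - 1*(-1150/21) = -2427 + 1150/21 = -49817/21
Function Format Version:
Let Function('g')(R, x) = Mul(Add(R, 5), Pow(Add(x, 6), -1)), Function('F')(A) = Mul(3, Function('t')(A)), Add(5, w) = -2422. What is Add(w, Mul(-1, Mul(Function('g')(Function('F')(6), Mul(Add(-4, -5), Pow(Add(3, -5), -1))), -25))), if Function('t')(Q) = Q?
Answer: Rational(-49817, 21) ≈ -2372.2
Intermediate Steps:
w = -2427 (w = Add(-5, -2422) = -2427)
Function('F')(A) = Mul(3, A)
Function('g')(R, x) = Mul(Pow(Add(6, x), -1), Add(5, R)) (Function('g')(R, x) = Mul(Add(5, R), Pow(Add(6, x), -1)) = Mul(Pow(Add(6, x), -1), Add(5, R)))
Add(w, Mul(-1, Mul(Function('g')(Function('F')(6), Mul(Add(-4, -5), Pow(Add(3, -5), -1))), -25))) = Add(-2427, Mul(-1, Mul(Mul(Pow(Add(6, Mul(Add(-4, -5), Pow(Add(3, -5), -1))), -1), Add(5, Mul(3, 6))), -25))) = Add(-2427, Mul(-1, Mul(Mul(Pow(Add(6, Mul(-9, Pow(-2, -1))), -1), Add(5, 18)), -25))) = Add(-2427, Mul(-1, Mul(Mul(Pow(Add(6, Mul(-9, Rational(-1, 2))), -1), 23), -25))) = Add(-2427, Mul(-1, Mul(Mul(Pow(Add(6, Rational(9, 2)), -1), 23), -25))) = Add(-2427, Mul(-1, Mul(Mul(Pow(Rational(21, 2), -1), 23), -25))) = Add(-2427, Mul(-1, Mul(Mul(Rational(2, 21), 23), -25))) = Add(-2427, Mul(-1, Mul(Rational(46, 21), -25))) = Add(-2427, Mul(-1, Rational(-1150, 21))) = Add(-2427, Rational(1150, 21)) = Rational(-49817, 21)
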